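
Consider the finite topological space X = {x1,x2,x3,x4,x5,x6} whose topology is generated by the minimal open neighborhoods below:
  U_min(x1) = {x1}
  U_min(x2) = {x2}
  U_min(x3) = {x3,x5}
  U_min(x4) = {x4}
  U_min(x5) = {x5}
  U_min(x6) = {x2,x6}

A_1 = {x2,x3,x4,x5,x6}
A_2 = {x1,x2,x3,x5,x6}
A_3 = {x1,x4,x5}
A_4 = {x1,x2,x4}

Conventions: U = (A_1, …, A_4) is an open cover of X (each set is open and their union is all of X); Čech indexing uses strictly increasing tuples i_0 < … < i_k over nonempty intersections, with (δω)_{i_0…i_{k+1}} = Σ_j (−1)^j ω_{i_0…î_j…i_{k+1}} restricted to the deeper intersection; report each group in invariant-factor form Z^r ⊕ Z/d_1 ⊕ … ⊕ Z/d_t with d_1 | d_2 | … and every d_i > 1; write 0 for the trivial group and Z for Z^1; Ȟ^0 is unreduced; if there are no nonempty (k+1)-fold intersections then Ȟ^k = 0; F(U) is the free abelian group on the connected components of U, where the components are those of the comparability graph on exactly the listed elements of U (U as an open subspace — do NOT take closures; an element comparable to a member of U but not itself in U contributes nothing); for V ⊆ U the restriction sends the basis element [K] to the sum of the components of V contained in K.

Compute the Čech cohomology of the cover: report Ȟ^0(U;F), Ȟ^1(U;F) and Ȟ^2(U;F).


Ȟ^0 = Z^4; Ȟ^1 = 0; Ȟ^2 = 0

nonempty overlaps:
  A12={x2,x3,x5,x6} A13={x4,x5} A14={x2,x4} A23={x1,x5} A24={x1,x2} A34={x1,x4}
  A123={x5} A124={x2} A134={x4} A234={x1}
components per intersection:
  A1: {x2,x6} {x3,x5} {x4}
  A2: {x1} {x2,x6} {x3,x5}
  A3: {x1} {x4} {x5}
  A4: {x1} {x2} {x4}
  A12: {x2,x6} {x3,x5}
  A13: {x4} {x5}
  A14: {x2} {x4}
  A23: {x1} {x5}
  A24: {x1} {x2}
  A34: {x1} {x4}
  A123: {x5}
  A124: {x2}
  A134: {x4}
  A234: {x1}
C dims 12,12,4; δ0: rk 8, SNF 1^8; δ1: rk 4, SNF 1^4
degree 0: 12−8−0 = 4 → Ȟ^0 ≅ Z^4
degree 1: 12−4−8 = 0 → Ȟ^1 ≅ 0
degree 2: 4−0−4 = 0 → Ȟ^2 ≅ 0


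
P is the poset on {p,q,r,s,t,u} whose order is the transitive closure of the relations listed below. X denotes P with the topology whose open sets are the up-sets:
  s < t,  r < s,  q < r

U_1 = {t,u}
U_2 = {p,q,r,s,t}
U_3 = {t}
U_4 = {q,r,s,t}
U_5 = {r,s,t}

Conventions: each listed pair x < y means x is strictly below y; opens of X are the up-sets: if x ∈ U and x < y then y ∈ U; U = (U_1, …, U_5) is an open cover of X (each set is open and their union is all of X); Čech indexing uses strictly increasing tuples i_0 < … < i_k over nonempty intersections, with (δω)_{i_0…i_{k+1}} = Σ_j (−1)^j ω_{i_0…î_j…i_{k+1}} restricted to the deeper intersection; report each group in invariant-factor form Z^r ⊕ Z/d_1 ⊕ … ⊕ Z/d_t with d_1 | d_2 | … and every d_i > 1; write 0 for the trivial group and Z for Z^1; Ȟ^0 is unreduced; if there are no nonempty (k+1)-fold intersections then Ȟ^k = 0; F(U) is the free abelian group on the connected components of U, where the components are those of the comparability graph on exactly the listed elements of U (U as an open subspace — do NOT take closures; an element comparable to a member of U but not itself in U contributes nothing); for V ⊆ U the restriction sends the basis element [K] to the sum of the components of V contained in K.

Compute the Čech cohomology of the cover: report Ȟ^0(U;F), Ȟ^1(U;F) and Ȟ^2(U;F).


nonempty overlaps:
  U12={t} U13={t} U14={t} U15={t} U23={t} U24={q,r,s,t} U25={r,s,t} U34={t} U35={t} U45={r,s,t}
  U123={t} U124={t} U125={t} U134={t} U135={t} U145={t} U234={t} U235={t} U245={r,s,t} U345={t}
  U1234={t} U1235={t} U1245={t} U1345={t} U2345={t}
  U12345={t}
components per intersection:
  U1: {t} {u}
  U2: {p} {q,r,s,t}
  U3: {t}
  U4: {q,r,s,t}
  U5: {r,s,t}
  U12: {t}
  U13: {t}
  U14: {t}
  U15: {t}
  U23: {t}
  U24: {q,r,s,t}
  U25: {r,s,t}
  U34: {t}
  U35: {t}
  U45: {r,s,t}
  U123: {t}
  U124: {t}
  U125: {t}
  U134: {t}
  U135: {t}
  U145: {t}
  U234: {t}
  U235: {t}
  U245: {r,s,t}
  U345: {t}
  U1234: {t}
  U1235: {t}
  U1245: {t}
  U1345: {t}
  U2345: {t}
  U12345: {t}
C dims 7,10,10,5; δ0: rk 4, SNF 1^4; δ1: rk 6, SNF 1^6; δ2: rk 4, SNF 1^4
degree 0: 7−4−0 = 3 → Ȟ^0 ≅ Z^3
degree 1: 10−6−4 = 0 → Ȟ^1 ≅ 0
degree 2: 10−4−6 = 0 → Ȟ^2 ≅ 0

Ȟ^0(U;F) ≅ Z^3, Ȟ^1(U;F) ≅ 0, Ȟ^2(U;F) ≅ 0


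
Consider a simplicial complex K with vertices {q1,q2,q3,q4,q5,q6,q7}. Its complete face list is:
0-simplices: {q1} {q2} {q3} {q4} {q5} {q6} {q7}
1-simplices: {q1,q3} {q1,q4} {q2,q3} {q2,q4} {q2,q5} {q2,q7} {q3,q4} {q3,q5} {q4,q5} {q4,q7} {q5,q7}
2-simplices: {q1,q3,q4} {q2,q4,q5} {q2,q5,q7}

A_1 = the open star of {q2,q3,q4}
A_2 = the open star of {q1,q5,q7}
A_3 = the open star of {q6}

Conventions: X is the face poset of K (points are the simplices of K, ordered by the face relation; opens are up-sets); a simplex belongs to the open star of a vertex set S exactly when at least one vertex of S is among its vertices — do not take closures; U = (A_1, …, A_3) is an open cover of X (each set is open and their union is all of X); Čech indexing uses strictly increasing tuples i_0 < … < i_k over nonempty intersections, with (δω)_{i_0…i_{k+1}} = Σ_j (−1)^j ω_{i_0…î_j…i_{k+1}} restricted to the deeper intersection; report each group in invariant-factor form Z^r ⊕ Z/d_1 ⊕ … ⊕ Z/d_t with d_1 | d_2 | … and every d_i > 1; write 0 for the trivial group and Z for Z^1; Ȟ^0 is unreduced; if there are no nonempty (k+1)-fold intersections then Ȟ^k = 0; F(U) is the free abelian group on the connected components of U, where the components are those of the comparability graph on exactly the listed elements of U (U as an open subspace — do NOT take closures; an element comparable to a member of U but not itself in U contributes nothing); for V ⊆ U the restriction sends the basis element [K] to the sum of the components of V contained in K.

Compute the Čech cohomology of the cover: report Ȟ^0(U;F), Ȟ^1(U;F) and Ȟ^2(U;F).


nerve simplices:
  A1={{q2},{q3},{q4},{q1,q3},{q1,q4},{q2,q3},{q2,q4},{q2,q5},{q2,q7},{q3,q4},{q3,q5},{q4,q5},{q4,q7},{q1,q3,q4},{q2,q4,q5},{q2,q5,q7}} A2={{q1},{q5},{q7},{q1,q3},{q1,q4},{q2,q5},{q2,q7},{q3,q5},{q4,q5},{q4,q7},{q5,q7},{q1,q3,q4},{q2,q4,q5},{q2,q5,q7}} A3={{q6}}
  A12={{q1,q3},{q1,q4},{q2,q5},{q2,q7},{q3,q5},{q4,q5},{q4,q7},{q1,q3,q4},{q2,q4,q5},{q2,q5,q7}}
components per intersection:
  A1: {{q2},{q3},{q4},{q1,q3},{q1,q4},{q2,q3},{q2,q4},{q2,q5},{q2,q7},{q3,q4},{q3,q5},{q4,q5},{q4,q7},{q1,q3,q4},{q2,q4,q5},{q2,q5,q7}}
  A2: {{q1},{q1,q3},{q1,q4},{q1,q3,q4}} {{q5},{q7},{q2,q5},{q2,q7},{q3,q5},{q4,q5},{q4,q7},{q5,q7},{q2,q4,q5},{q2,q5,q7}}
  A3: {{q6}}
  A12: {{q1,q3},{q1,q4},{q1,q3,q4}} {{q2,q5},{q2,q7},{q4,q5},{q2,q4,q5},{q2,q5,q7}} {{q3,q5}} {{q4,q7}}
C dims 4,4; δ0: rk 2, SNF 1^2
degree 0: 4−2−0 = 2 → Ȟ^0 ≅ Z^2
degree 1: 4−0−2 = 2 → Ȟ^1 ≅ Z^2
degree 2: 0−0−0 = 0 → Ȟ^2 ≅ 0

Ȟ^0 = Z^2, Ȟ^1 = Z^2 and Ȟ^2 = 0


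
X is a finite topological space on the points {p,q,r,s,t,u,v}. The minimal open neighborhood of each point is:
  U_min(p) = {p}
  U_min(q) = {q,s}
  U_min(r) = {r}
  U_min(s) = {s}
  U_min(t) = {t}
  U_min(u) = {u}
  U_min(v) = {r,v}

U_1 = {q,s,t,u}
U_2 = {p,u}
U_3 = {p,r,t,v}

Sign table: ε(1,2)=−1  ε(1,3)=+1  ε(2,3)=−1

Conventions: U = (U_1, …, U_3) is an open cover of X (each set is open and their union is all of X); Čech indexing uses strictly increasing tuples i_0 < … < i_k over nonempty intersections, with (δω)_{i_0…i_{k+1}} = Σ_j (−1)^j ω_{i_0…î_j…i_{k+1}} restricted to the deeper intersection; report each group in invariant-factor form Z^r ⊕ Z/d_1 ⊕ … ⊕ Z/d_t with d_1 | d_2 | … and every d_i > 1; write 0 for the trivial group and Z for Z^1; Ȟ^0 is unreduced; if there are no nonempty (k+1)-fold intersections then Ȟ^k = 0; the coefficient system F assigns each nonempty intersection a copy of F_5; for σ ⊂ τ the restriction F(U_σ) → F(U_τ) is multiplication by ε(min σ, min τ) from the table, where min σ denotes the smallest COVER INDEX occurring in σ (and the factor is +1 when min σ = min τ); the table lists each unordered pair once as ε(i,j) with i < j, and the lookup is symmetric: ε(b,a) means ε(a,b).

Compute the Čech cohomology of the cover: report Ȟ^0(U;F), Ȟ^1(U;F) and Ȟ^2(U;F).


nerve simplices:
  U12={u} U13={t} U23={p}
C dims 3,3; δ0: rk_F5 2
degree 0: 3−2−0 = 1 → Ȟ^0 ≅ Z/5
degree 1: 3−0−2 = 1 → Ȟ^1 ≅ Z/5
degree 2: 0−0−0 = 0 → Ȟ^2 ≅ 0

Ȟ^0 ≅ Z/5, Ȟ^1 ≅ Z/5, Ȟ^2 ≅ 0


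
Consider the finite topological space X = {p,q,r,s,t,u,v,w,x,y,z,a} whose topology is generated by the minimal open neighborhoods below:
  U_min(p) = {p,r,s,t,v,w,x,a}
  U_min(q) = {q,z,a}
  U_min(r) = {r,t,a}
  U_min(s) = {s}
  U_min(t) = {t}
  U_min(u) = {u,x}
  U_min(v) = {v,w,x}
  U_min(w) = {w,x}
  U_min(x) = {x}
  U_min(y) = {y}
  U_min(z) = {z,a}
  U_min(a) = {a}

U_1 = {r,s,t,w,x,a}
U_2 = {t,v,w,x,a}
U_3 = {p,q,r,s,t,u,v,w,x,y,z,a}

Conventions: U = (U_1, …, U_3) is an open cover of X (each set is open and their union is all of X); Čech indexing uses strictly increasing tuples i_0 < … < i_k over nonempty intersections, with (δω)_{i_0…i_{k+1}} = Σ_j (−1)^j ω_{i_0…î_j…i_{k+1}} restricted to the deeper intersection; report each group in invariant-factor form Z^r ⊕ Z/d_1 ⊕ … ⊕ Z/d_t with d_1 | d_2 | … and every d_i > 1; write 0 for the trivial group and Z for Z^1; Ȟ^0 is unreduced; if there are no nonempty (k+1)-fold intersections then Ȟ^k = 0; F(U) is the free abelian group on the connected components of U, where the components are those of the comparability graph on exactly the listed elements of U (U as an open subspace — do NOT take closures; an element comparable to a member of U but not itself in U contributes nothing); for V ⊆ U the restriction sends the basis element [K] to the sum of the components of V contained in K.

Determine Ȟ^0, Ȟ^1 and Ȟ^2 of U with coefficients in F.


nerve of the cover:
  U12={t,w,x,a} U13={r,s,t,w,x,a} U23={t,v,w,x,a}
  U123={t,w,x,a}
components per intersection:
  U1: {r,t,a} {s} {w,x}
  U2: {t} {v,w,x} {a}
  U3: {p,q,r,s,t,u,v,w,x,z,a} {y}
  U12: {t} {w,x} {a}
  U13: {r,t,a} {s} {w,x}
  U23: {t} {v,w,x} {a}
  U123: {t} {w,x} {a}
C dims 8,9,3; δ0: rk 6, SNF 1^6; δ1: rk 3, SNF 1^3
Ȟ^0 = (8 − 6) − 0 = 2, so Ȟ^0 ≅ Z^2
Ȟ^1 = (9 − 3) − 6 = 0, so Ȟ^1 ≅ 0
Ȟ^2 = (3 − 0) − 3 = 0, so Ȟ^2 ≅ 0

Ȟ^0 ≅ Z^2, Ȟ^1 ≅ 0, Ȟ^2 ≅ 0


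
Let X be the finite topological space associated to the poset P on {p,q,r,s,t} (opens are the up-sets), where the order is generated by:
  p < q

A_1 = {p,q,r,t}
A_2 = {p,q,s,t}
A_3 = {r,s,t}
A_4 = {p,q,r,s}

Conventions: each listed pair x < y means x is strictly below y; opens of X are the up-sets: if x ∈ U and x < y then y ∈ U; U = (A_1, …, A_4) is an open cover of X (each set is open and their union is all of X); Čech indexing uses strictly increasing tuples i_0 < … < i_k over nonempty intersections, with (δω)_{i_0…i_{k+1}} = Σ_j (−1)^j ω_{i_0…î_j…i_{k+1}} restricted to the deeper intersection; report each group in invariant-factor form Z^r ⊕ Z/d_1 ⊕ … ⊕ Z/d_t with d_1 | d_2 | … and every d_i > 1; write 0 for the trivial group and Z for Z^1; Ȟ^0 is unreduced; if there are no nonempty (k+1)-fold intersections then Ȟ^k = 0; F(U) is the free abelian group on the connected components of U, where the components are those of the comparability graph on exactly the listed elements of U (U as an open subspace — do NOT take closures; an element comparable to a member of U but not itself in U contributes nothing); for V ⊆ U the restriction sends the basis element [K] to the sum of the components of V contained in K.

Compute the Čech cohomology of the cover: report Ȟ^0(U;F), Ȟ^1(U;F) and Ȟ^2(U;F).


Ȟ^0 ≅ Z^4,  Ȟ^1 ≅ 0,  Ȟ^2 ≅ 0

intersection data:
  A12={p,q,t} A13={r,t} A14={p,q,r} A23={s,t} A24={p,q,s} A34={r,s}
  A123={t} A124={p,q} A134={r} A234={s}
components per intersection:
  A1: {p,q} {r} {t}
  A2: {p,q} {s} {t}
  A3: {r} {s} {t}
  A4: {p,q} {r} {s}
  A12: {p,q} {t}
  A13: {r} {t}
  A14: {p,q} {r}
  A23: {s} {t}
  A24: {p,q} {s}
  A34: {r} {s}
  A123: {t}
  A124: {p,q}
  A134: {r}
  A234: {s}
C dims 12,12,4; δ0: rk 8, SNF 1^8; δ1: rk 4, SNF 1^4
Ȟ^0 = (12 − 8) − 0 = 4, so Ȟ^0 ≅ Z^4
Ȟ^1 = (12 − 4) − 8 = 0, so Ȟ^1 ≅ 0
Ȟ^2 = (4 − 0) − 4 = 0, so Ȟ^2 ≅ 0


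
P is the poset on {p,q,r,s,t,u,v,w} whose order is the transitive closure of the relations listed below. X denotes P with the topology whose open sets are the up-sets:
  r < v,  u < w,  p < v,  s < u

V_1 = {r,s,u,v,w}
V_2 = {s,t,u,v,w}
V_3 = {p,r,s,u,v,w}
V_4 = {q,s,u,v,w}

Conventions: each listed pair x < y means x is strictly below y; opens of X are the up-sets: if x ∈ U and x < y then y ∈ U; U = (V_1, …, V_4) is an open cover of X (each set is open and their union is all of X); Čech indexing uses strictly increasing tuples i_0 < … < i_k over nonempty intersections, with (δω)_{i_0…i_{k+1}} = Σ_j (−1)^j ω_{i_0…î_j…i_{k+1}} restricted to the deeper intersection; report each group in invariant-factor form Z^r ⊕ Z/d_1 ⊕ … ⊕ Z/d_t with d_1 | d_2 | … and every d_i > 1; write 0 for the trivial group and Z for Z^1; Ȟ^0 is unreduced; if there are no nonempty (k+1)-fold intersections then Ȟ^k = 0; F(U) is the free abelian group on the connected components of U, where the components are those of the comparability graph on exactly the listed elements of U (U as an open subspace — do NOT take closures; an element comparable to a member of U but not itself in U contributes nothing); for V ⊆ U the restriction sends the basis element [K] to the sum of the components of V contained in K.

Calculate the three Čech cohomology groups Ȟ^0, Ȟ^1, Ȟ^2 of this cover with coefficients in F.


nerve simplices:
  V12={s,u,v,w} V13={r,s,u,v,w} V14={s,u,v,w} V23={s,u,v,w} V24={s,u,v,w} V34={s,u,v,w}
  V123={s,u,v,w} V124={s,u,v,w} V134={s,u,v,w} V234={s,u,v,w}
  V1234={s,u,v,w}
components per intersection:
  V1: {r,v} {s,u,w}
  V2: {s,u,w} {t} {v}
  V3: {p,r,v} {s,u,w}
  V4: {q} {s,u,w} {v}
  V12: {s,u,w} {v}
  V13: {r,v} {s,u,w}
  V14: {s,u,w} {v}
  V23: {s,u,w} {v}
  V24: {s,u,w} {v}
  V34: {s,u,w} {v}
  V123: {s,u,w} {v}
  V124: {s,u,w} {v}
  V134: {s,u,w} {v}
  V234: {s,u,w} {v}
  V1234: {s,u,w} {v}
C dims 10,12,8,2; δ0: rk 6, SNF 1^6; δ1: rk 6, SNF 1^6; δ2: rk 2, SNF 1^2
degree 0: 10−6−0 = 4 → Ȟ^0 ≅ Z^4
degree 1: 12−6−6 = 0 → Ȟ^1 ≅ 0
degree 2: 8−2−6 = 0 → Ȟ^2 ≅ 0

Ȟ^0 ≅ Z^4, Ȟ^1 ≅ 0 and Ȟ^2 ≅ 0


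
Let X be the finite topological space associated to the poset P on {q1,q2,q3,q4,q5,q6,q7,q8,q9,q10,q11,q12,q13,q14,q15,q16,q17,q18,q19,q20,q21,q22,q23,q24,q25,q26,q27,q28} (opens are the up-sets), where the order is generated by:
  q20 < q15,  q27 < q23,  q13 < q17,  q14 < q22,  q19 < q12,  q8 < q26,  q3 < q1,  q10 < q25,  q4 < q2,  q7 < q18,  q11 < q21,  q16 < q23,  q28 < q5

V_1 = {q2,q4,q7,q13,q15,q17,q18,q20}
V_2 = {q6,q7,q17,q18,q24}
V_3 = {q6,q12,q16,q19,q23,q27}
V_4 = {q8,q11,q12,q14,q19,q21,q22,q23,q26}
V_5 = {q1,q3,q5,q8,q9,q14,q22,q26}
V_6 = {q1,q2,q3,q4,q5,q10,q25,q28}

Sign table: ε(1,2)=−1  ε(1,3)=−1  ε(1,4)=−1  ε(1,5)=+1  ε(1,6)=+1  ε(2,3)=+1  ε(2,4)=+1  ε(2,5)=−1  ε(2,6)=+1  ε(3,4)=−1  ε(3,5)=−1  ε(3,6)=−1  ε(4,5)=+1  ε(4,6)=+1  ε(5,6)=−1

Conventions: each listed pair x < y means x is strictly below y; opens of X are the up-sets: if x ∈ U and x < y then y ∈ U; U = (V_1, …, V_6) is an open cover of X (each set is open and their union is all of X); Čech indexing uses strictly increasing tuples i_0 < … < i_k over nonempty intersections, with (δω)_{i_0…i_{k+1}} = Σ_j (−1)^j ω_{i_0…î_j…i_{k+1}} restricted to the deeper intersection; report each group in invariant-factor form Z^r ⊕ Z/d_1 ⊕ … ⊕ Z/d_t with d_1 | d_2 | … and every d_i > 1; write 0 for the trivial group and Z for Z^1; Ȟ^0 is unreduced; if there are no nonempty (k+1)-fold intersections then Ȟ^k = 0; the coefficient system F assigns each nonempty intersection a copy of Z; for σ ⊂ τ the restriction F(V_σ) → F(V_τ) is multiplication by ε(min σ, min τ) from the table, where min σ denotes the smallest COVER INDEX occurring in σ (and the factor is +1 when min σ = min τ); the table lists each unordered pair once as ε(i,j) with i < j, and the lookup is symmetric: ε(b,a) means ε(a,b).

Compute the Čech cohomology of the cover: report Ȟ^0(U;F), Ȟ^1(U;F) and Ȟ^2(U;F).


nonempty overlaps:
  V12={q7,q17,q18} V16={q2,q4} V23={q6} V34={q12,q19,q23} V45={q8,q14,q22,q26} V56={q1,q3,q5}
C dims 6,6; δ0: rk 6, SNF 1^5·2
degree 0: 6−6−0 = 0 → Ȟ^0 ≅ 0
degree 1: 6−0−6 = 0 plus torsion [2] → Ȟ^1 ≅ Z/2
degree 2: 0−0−0 = 0 → Ȟ^2 ≅ 0

Ȟ^0(U;F) ≅ 0; Ȟ^1(U;F) ≅ Z/2; Ȟ^2(U;F) ≅ 0


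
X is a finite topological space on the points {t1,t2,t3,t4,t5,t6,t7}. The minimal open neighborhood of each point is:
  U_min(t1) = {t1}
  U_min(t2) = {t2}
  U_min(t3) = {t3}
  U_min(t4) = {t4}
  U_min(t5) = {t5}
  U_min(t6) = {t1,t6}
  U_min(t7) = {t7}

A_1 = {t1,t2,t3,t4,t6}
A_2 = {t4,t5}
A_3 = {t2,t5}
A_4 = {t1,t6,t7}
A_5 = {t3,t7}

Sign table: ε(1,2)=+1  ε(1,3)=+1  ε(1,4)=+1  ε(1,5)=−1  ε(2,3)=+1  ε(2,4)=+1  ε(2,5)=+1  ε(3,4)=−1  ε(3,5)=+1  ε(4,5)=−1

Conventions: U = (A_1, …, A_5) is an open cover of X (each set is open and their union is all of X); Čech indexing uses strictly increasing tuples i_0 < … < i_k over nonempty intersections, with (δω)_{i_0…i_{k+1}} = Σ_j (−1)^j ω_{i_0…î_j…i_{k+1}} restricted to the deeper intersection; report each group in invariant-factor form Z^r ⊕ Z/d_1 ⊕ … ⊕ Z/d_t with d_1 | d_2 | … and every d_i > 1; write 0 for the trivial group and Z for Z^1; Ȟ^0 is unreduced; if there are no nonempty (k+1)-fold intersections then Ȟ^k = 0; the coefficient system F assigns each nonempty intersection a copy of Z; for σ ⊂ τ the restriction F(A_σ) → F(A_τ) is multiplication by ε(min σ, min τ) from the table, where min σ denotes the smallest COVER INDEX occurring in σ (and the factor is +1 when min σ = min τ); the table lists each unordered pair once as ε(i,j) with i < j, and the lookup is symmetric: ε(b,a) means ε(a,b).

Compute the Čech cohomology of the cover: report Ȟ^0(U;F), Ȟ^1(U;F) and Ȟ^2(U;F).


nerve of the cover:
  A12={t4} A13={t2} A14={t1,t6} A15={t3} A23={t5} A45={t7}
C dims 5,6; δ0: rk 4, SNF 1^4
Ȟ^0 = (5 − 4) − 0 = 1, so Ȟ^0 ≅ Z
Ȟ^1 = (6 − 0) − 4 = 2, so Ȟ^1 ≅ Z^2
Ȟ^2 = (0 − 0) − 0 = 0, so Ȟ^2 ≅ 0

Ȟ^0(U;F) ≅ Z,  Ȟ^1(U;F) ≅ Z^2,  Ȟ^2(U;F) ≅ 0


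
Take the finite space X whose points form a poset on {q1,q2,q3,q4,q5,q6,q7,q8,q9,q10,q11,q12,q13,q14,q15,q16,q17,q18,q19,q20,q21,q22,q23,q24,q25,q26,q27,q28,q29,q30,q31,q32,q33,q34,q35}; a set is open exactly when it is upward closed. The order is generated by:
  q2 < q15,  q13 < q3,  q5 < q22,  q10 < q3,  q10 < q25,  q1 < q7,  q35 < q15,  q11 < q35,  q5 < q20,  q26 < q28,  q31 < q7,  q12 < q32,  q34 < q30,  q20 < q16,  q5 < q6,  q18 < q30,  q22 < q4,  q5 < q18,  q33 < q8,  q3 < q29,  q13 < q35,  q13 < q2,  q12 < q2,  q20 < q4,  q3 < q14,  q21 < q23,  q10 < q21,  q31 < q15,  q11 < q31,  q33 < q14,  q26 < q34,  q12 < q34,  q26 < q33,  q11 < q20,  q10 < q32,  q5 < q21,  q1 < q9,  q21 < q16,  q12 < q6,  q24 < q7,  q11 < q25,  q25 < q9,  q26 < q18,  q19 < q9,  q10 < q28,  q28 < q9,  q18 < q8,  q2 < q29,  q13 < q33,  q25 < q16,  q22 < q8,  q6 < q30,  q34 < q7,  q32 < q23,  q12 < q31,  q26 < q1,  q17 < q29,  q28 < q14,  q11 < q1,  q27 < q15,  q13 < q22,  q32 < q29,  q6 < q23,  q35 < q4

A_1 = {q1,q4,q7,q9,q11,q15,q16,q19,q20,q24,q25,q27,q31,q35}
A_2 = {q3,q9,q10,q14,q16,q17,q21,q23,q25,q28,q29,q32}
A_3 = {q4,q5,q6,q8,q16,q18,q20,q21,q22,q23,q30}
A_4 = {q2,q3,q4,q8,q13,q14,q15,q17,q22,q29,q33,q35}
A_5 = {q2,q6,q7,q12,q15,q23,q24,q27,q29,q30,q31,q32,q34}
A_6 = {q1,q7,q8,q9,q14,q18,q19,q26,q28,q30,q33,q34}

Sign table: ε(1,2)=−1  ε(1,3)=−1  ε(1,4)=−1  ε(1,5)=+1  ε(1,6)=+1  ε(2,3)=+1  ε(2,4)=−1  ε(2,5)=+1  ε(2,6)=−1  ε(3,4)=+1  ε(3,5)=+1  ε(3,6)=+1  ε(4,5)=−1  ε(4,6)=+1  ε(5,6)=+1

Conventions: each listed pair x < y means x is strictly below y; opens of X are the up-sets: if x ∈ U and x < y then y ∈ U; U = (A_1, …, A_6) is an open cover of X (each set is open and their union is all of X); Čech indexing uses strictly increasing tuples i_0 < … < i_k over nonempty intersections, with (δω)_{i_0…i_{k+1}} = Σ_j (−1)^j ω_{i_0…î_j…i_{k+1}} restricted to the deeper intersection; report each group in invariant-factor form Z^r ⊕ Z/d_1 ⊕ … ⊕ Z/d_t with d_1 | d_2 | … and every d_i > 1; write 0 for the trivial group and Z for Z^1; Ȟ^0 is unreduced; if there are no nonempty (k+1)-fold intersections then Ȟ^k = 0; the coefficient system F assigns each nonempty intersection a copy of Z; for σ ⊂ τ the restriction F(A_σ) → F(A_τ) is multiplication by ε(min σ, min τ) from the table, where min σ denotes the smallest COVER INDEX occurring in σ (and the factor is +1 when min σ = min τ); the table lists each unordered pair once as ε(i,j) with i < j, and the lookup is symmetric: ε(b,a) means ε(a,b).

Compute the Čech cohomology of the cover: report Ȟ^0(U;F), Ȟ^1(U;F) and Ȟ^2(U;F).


nonempty intersections:
  A12={q9,q16,q25} A13={q4,q16,q20} A14={q4,q15,q35} A15={q7,q15,q24,q27,q31} A16={q1,q7,q9,q19} A23={q16,q21,q23} A24={q3,q14,q17,q29} A25={q23,q29,q32} A26={q9,q14,q28} A34={q4,q8,q22} A35={q6,q23,q30} A36={q8,q18,q30} A45={q2,q15,q29} A46={q8,q14,q33} A56={q7,q30,q34}
  A123={q16} A126={q9} A134={q4} A145={q15} A156={q7} A235={q23} A245={q29} A246={q14} A346={q8} A356={q30}
C dims 6,15,10; δ0: rk 6, SNF 1^5·2; δ1: rk 9, SNF 1^9
Ȟ^0: (6−6)−0=0 ⇒ 0
Ȟ^1: (15−9)−6=0 plus torsion [2] ⇒ Z/2
Ȟ^2: (10−0)−9=1 ⇒ Z

Ȟ^0 = 0,  Ȟ^1 = Z/2,  Ȟ^2 = Z


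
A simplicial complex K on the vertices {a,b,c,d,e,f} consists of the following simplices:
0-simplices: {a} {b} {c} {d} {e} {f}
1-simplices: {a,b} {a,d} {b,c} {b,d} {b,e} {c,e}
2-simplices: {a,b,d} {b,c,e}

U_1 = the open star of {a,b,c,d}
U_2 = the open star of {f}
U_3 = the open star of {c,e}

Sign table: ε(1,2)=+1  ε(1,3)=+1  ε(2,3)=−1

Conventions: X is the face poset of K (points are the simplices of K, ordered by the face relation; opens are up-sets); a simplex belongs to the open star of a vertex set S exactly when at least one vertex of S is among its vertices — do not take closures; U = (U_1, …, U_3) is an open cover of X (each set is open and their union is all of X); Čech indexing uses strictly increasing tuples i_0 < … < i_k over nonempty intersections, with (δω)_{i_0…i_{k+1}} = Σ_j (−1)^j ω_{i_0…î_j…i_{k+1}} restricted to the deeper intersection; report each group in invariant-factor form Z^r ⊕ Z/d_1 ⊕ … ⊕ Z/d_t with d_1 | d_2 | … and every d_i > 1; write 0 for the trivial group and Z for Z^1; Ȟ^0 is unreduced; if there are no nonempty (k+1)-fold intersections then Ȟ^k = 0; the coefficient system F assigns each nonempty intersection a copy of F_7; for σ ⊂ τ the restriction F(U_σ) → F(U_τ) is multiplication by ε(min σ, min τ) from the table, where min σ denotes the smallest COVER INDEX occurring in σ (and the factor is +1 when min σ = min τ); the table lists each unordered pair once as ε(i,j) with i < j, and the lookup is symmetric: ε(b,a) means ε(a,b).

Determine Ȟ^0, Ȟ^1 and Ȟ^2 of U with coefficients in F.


nonempty overlaps:
  U1={{a},{b},{c},{d},{a,b},{a,d},{b,c},{b,d},{b,e},{c,e},{a,b,d},{b,c,e}} U2={{f}} U3={{c},{e},{b,c},{b,e},{c,e},{b,c,e}}
  U13={{c},{b,c},{b,e},{c,e},{b,c,e}}
C dims 3,1; δ0: rk_F7 1
degree 0: 3−1−0 = 2 → Ȟ^0 ≅ Z/7 ⊕ Z/7
degree 1: 1−0−1 = 0 → Ȟ^1 ≅ 0
degree 2: 0−0−0 = 0 → Ȟ^2 ≅ 0

Ȟ^0(U;F) ≅ Z/7 ⊕ Z/7, Ȟ^1(U;F) ≅ 0 and Ȟ^2(U;F) ≅ 0


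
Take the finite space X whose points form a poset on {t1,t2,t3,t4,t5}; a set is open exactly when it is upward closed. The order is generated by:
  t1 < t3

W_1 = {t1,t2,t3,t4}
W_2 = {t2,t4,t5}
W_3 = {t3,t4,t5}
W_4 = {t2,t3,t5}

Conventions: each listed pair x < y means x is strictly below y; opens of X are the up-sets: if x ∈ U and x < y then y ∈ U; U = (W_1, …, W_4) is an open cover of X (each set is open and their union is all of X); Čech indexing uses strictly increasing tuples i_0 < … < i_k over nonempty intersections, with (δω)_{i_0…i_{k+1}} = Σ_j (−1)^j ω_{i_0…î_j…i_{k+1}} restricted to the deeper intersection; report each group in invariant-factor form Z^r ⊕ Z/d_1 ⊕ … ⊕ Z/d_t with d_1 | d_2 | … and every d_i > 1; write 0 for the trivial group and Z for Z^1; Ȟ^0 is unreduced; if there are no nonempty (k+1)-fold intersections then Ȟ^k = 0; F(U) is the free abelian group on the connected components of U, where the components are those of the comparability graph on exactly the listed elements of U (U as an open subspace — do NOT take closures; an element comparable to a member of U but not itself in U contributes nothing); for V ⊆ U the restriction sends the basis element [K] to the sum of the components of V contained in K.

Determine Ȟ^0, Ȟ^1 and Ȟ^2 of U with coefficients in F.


Ȟ^0 = Z^4, Ȟ^1 = 0 and Ȟ^2 = 0

cover nerve:
  W12={t2,t4} W13={t3,t4} W14={t2,t3} W23={t4,t5} W24={t2,t5} W34={t3,t5}
  W123={t4} W124={t2} W134={t3} W234={t5}
components per intersection:
  W1: {t1,t3} {t2} {t4}
  W2: {t2} {t4} {t5}
  W3: {t3} {t4} {t5}
  W4: {t2} {t3} {t5}
  W12: {t2} {t4}
  W13: {t3} {t4}
  W14: {t2} {t3}
  W23: {t4} {t5}
  W24: {t2} {t5}
  W34: {t3} {t5}
  W123: {t4}
  W124: {t2}
  W134: {t3}
  W234: {t5}
C dims 12,12,4; δ0: rk 8, SNF 1^8; δ1: rk 4, SNF 1^4
Ȟ^0: (12−8)−0=4 ⇒ Z^4
Ȟ^1: (12−4)−8=0 ⇒ 0
Ȟ^2: (4−0)−4=0 ⇒ 0


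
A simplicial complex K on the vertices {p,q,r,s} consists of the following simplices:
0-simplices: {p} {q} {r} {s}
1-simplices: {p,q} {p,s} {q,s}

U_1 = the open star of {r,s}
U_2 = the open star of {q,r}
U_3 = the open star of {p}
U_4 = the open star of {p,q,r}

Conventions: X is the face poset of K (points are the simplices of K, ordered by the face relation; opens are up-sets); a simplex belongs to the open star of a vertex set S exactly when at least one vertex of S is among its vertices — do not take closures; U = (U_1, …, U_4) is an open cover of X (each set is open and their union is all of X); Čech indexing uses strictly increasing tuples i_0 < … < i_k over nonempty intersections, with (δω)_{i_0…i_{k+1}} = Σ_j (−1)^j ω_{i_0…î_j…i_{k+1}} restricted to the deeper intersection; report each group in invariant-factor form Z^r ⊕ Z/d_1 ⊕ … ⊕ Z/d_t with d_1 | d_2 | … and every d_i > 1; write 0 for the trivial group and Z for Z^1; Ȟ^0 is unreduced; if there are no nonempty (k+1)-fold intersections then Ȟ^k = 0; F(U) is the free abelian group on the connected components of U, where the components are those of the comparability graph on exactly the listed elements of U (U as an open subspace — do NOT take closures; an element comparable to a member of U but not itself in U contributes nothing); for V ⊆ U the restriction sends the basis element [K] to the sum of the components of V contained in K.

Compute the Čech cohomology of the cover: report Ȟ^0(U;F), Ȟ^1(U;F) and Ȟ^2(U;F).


nerve of the cover:
  U1={{r},{s},{p,s},{q,s}} U2={{q},{r},{p,q},{q,s}} U3={{p},{p,q},{p,s}} U4={{p},{q},{r},{p,q},{p,s},{q,s}}
  U12={{r},{q,s}} U13={{p,s}} U14={{r},{p,s},{q,s}} U23={{p,q}} U24={{q},{r},{p,q},{q,s}} U34={{p},{p,q},{p,s}}
  U124={{r},{q,s}} U134={{p,s}} U234={{p,q}}
components per intersection:
  U1: {{r}} {{s},{p,s},{q,s}}
  U2: {{q},{p,q},{q,s}} {{r}}
  U3: {{p},{p,q},{p,s}}
  U4: {{p},{q},{p,q},{p,s},{q,s}} {{r}}
  U12: {{r}} {{q,s}}
  U13: {{p,s}}
  U14: {{r}} {{p,s}} {{q,s}}
  U23: {{p,q}}
  U24: {{q},{p,q},{q,s}} {{r}}
  U34: {{p},{p,q},{p,s}}
  U124: {{r}} {{q,s}}
  U134: {{p,s}}
  U234: {{p,q}}
C dims 7,10,4; δ0: rk 5, SNF 1^5; δ1: rk 4, SNF 1^4
Ȟ^0 = (7 − 5) − 0 = 2, so Ȟ^0 ≅ Z^2
Ȟ^1 = (10 − 4) − 5 = 1, so Ȟ^1 ≅ Z
Ȟ^2 = (4 − 0) − 4 = 0, so Ȟ^2 ≅ 0

Ȟ^0 = Z^2, Ȟ^1 = Z, Ȟ^2 = 0


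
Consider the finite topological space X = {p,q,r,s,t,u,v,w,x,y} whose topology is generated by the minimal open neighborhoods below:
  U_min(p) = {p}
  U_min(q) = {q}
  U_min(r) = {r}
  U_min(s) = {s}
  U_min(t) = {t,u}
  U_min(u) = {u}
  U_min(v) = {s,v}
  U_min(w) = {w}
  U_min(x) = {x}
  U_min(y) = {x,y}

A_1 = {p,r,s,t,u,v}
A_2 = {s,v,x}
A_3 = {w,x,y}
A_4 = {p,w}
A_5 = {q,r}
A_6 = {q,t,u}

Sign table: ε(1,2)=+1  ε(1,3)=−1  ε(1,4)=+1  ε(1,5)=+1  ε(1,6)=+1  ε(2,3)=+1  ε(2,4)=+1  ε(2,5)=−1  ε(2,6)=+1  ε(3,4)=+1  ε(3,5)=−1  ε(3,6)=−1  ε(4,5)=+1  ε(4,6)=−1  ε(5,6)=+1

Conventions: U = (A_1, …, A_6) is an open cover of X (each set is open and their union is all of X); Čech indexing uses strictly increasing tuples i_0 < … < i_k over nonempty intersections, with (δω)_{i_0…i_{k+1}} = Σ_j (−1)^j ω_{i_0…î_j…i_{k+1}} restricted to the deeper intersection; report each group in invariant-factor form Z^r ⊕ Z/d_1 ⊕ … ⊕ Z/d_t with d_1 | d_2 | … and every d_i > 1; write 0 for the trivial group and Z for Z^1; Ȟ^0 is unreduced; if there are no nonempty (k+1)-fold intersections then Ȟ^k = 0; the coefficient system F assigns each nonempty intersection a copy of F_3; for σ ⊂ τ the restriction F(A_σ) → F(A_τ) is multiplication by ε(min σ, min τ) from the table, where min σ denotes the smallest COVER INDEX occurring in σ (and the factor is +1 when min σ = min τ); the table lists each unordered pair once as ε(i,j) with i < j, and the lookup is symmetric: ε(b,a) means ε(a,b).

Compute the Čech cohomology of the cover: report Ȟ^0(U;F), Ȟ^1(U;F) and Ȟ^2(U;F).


Ȟ^0 ≅ Z/3,  Ȟ^1 ≅ Z/3 ⊕ Z/3,  Ȟ^2 ≅ 0

nonempty overlaps:
  A12={s,v} A14={p} A15={r} A16={t,u} A23={x} A34={w} A56={q}
C dims 6,7; δ0: rk_F3 5
degree 0: 6−5−0 = 1 → Ȟ^0 ≅ Z/3
degree 1: 7−0−5 = 2 → Ȟ^1 ≅ Z/3 ⊕ Z/3
degree 2: 0−0−0 = 0 → Ȟ^2 ≅ 0


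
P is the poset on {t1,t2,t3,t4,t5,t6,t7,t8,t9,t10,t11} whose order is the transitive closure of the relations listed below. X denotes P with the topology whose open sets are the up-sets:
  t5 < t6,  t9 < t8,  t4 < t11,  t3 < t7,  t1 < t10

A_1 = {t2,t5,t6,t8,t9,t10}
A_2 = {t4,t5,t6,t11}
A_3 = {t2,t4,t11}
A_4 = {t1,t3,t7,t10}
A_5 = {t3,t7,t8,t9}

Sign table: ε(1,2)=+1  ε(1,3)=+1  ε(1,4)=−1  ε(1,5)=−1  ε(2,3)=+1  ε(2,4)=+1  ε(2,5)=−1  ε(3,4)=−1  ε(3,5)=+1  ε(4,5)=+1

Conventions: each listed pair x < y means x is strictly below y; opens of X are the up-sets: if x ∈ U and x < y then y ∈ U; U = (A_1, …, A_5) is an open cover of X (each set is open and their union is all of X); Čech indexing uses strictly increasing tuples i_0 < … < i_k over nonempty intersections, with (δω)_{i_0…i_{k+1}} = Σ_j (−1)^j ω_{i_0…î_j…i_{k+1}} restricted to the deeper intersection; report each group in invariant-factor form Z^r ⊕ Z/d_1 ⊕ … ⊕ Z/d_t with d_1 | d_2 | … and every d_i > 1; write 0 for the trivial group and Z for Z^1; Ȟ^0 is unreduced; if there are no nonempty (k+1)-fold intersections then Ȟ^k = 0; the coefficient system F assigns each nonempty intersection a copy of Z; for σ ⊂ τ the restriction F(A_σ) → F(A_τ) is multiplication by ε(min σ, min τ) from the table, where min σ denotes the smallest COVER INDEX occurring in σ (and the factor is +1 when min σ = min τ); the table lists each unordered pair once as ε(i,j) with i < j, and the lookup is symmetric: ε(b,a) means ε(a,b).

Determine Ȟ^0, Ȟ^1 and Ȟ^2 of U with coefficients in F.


Ȟ^0 = Z,  Ȟ^1 = Z^2,  Ȟ^2 = 0

nonempty overlaps:
  A12={t5,t6} A13={t2} A14={t10} A15={t8,t9} A23={t4,t11} A45={t3,t7}
C dims 5,6; δ0: rk 4, SNF 1^4
degree 0: 5−4−0 = 1 → Ȟ^0 ≅ Z
degree 1: 6−0−4 = 2 → Ȟ^1 ≅ Z^2
degree 2: 0−0−0 = 0 → Ȟ^2 ≅ 0


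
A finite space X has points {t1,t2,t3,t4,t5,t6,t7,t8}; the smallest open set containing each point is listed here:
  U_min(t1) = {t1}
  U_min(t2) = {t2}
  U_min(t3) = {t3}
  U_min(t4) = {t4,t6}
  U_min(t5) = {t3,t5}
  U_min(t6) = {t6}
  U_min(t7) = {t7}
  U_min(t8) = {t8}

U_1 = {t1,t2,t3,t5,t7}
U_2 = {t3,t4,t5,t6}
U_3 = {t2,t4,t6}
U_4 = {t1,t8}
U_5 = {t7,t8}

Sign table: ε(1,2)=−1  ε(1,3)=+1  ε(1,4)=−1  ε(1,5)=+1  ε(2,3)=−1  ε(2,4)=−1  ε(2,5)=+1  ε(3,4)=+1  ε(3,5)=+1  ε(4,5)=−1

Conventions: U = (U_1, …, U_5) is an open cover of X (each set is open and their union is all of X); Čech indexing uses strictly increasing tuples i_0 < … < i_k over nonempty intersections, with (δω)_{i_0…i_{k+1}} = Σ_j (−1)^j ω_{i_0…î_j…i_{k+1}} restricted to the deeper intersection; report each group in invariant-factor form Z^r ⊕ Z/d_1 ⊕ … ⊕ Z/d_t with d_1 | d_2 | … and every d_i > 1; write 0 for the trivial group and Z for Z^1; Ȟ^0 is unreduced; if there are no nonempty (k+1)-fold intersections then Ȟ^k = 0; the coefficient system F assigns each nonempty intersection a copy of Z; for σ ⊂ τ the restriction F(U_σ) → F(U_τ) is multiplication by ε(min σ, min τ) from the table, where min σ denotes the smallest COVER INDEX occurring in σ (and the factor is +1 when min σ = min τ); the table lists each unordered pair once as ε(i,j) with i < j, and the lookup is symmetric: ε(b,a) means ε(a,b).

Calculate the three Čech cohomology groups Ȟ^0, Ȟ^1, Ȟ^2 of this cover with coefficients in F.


intersection data:
  U12={t3,t5} U13={t2} U14={t1} U15={t7} U23={t4,t6} U45={t8}
C dims 5,6; δ0: rk 4, SNF 1^4
Ȟ^0 = (5 − 4) − 0 = 1, so Ȟ^0 ≅ Z
Ȟ^1 = (6 − 0) − 4 = 2, so Ȟ^1 ≅ Z^2
Ȟ^2 = (0 − 0) − 0 = 0, so Ȟ^2 ≅ 0

Ȟ^0(U;F) ≅ Z,  Ȟ^1(U;F) ≅ Z^2,  Ȟ^2(U;F) ≅ 0


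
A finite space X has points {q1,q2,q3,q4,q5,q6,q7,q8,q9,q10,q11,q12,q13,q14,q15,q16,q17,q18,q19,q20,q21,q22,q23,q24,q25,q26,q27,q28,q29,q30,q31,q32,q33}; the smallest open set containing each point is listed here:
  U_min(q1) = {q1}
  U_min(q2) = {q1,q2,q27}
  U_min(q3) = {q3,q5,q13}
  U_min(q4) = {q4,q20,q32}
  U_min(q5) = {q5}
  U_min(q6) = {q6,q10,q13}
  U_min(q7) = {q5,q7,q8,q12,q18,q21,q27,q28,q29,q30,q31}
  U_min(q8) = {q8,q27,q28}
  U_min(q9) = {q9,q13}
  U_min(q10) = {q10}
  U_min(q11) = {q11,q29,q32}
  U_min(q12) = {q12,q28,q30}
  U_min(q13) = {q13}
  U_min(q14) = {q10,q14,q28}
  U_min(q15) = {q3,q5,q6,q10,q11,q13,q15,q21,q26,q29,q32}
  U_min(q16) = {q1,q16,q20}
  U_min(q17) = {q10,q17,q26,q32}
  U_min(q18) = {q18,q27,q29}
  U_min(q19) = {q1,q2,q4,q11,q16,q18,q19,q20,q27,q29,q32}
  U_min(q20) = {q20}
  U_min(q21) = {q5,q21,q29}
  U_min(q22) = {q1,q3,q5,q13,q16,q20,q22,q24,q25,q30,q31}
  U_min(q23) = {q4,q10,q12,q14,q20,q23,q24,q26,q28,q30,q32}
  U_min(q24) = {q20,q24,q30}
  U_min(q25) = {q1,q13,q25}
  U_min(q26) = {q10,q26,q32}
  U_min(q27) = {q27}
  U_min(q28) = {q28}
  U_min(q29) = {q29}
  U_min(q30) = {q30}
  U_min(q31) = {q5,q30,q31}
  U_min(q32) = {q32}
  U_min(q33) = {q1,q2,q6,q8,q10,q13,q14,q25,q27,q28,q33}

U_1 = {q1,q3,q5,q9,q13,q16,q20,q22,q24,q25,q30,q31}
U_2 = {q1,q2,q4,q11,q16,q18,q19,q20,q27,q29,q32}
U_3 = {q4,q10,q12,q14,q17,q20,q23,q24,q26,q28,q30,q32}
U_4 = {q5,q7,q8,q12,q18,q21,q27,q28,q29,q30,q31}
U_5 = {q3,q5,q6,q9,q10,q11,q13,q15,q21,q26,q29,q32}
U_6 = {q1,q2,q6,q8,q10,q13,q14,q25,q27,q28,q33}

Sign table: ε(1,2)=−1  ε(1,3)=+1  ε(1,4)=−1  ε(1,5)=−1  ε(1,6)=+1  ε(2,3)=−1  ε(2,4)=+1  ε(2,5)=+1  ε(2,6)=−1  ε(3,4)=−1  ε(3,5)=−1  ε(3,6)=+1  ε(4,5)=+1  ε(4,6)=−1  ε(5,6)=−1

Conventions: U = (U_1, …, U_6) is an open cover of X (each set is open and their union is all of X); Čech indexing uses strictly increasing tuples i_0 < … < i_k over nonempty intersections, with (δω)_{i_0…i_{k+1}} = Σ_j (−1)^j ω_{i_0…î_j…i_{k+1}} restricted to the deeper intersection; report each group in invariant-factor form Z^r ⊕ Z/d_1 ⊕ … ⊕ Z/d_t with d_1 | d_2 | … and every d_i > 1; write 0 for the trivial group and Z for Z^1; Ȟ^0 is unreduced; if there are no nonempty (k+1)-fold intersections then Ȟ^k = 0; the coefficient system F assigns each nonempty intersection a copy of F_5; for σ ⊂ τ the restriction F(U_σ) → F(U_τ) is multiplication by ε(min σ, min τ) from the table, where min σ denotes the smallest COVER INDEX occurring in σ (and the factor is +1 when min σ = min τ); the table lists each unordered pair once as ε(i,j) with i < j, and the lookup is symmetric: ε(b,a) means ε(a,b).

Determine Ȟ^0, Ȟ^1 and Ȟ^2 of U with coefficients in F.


nerve simplices:
  U12={q1,q16,q20} U13={q20,q24,q30} U14={q5,q30,q31} U15={q3,q5,q9,q13} U16={q1,q13,q25} U23={q4,q20,q32} U24={q18,q27,q29} U25={q11,q29,q32} U26={q1,q2,q27} U34={q12,q28,q30} U35={q10,q26,q32} U36={q10,q14,q28} U45={q5,q21,q29} U46={q8,q27,q28} U56={q6,q10,q13}
  U123={q20} U126={q1} U134={q30} U145={q5} U156={q13} U235={q32} U245={q29} U246={q27} U346={q28} U356={q10}
C dims 6,15,10; δ0: rk_F5 5; δ1: rk_F5 10
degree 0: 6−5−0 = 1 → Ȟ^0 ≅ Z/5
degree 1: 15−10−5 = 0 → Ȟ^1 ≅ 0
degree 2: 10−0−10 = 0 → Ȟ^2 ≅ 0

Ȟ^0 ≅ Z/5,  Ȟ^1 ≅ 0,  Ȟ^2 ≅ 0


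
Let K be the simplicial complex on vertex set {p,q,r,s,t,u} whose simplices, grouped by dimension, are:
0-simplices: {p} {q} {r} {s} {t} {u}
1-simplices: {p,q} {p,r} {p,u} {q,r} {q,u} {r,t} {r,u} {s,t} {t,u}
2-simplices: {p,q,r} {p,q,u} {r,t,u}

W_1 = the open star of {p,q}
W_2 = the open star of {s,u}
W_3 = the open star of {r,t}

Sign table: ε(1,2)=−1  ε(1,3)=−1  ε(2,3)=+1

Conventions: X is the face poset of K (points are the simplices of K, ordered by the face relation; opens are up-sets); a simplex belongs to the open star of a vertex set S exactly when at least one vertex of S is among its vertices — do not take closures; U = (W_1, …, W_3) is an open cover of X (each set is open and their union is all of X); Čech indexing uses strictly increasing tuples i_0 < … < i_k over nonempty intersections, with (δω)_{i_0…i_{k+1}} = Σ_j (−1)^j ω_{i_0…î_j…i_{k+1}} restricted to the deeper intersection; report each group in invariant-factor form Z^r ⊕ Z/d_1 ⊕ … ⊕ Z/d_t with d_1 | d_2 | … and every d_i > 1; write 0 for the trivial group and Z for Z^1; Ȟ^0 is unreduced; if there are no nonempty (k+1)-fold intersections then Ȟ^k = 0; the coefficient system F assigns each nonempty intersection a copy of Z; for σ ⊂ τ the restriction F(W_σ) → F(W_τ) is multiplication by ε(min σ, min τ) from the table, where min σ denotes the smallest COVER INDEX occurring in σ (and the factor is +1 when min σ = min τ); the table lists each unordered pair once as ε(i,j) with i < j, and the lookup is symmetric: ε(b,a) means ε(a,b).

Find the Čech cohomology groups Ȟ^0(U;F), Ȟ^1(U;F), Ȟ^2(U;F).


nonempty intersections:
  W1={{p},{q},{p,q},{p,r},{p,u},{q,r},{q,u},{p,q,r},{p,q,u}} W2={{s},{u},{p,u},{q,u},{r,u},{s,t},{t,u},{p,q,u},{r,t,u}} W3={{r},{t},{p,r},{q,r},{r,t},{r,u},{s,t},{t,u},{p,q,r},{r,t,u}}
  W12={{p,u},{q,u},{p,q,u}} W13={{p,r},{q,r},{p,q,r}} W23={{r,u},{s,t},{t,u},{r,t,u}}
C dims 3,3; δ0: rk 2, SNF 1^2
Ȟ^0: (3−2)−0=1 ⇒ Z
Ȟ^1: (3−0)−2=1 ⇒ Z
Ȟ^2: (0−0)−0=0 ⇒ 0

Ȟ^0 = Z; Ȟ^1 = Z; Ȟ^2 = 0


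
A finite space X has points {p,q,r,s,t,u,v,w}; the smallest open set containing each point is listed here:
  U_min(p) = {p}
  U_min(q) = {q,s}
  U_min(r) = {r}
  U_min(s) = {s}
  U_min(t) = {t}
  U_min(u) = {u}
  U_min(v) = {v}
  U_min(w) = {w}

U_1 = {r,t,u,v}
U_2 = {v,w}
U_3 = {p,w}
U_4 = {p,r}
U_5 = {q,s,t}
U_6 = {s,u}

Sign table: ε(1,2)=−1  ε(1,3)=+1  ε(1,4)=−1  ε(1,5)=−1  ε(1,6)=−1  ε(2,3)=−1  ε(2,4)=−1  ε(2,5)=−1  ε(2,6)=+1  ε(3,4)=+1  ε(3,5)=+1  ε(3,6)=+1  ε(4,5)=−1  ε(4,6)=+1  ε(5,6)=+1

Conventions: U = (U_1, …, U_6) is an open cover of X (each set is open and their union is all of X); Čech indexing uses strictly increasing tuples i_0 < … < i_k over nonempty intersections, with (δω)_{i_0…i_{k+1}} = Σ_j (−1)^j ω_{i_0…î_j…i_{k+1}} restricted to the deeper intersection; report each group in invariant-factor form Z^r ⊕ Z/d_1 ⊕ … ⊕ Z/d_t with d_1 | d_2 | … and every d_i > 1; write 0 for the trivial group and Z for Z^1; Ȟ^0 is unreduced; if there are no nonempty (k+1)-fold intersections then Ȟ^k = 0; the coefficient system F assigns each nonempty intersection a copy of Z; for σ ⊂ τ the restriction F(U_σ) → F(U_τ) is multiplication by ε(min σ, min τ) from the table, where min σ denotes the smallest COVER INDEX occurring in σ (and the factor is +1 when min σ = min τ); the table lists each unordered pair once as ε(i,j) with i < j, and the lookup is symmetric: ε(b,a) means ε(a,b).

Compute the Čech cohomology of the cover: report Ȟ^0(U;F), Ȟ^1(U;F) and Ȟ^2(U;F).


Ȟ^0 ≅ 0,  Ȟ^1 ≅ Z ⊕ Z/2,  Ȟ^2 ≅ 0

cover nerve:
  U12={v} U14={r} U15={t} U16={u} U23={w} U34={p} U56={s}
C dims 6,7; δ0: rk 6, SNF 1^5·2
Ȟ^0: (6−6)−0=0 ⇒ 0
Ȟ^1: (7−0)−6=1 plus torsion [2] ⇒ Z ⊕ Z/2
Ȟ^2: (0−0)−0=0 ⇒ 0
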